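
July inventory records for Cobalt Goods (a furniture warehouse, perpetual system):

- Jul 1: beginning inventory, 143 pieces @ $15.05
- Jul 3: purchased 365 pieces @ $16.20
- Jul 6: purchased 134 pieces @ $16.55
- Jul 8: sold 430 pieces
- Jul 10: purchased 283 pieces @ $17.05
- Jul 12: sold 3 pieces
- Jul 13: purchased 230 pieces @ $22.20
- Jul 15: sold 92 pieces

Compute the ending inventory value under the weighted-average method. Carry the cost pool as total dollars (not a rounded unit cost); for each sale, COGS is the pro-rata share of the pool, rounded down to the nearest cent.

After Jul 1: 143 on hand, pool $2,152.15 (≈ $15.0500 each)
After Jul 3: 508 on hand, pool $8,065.15 (≈ $15.8763 each)
After Jul 6: 642 on hand, pool $10,282.85 (≈ $16.0169 each)
Jul 8, sell 430: 430/642 × $10,282.85 → $6,887.26
After Jul 10: 495 on hand, pool $8,220.74 (≈ $16.6076 each)
Jul 12, sell 3: 3/495 × $8,220.74 → $49.82
After Jul 13: 722 on hand, pool $13,276.92 (≈ $18.3891 each)
Jul 15, sell 92: 92/722 × $13,276.92 → $1,691.79
Total COGS = $6,887.26 + $49.82 + $1,691.79 = $8,628.87
Ending inventory (cost pool remaining) = $11,585.13
Check: goods available $20,214.00 = COGS $8,628.87 + ending $11,585.13

Ending inventory = $11,585.13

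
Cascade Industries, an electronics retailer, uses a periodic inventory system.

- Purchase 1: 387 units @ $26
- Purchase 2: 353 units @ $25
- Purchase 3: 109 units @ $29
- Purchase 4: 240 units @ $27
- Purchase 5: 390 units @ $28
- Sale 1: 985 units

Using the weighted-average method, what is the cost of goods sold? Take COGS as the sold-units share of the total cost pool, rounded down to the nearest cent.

COGS = $26,271.99

Sale 1, sell 985: 985/1479 × $39,448.00 → $26,271.99
Ending inventory (cost pool remaining) = $13,176.01
Check: goods available $39,448.00 = COGS $26,271.99 + ending $13,176.01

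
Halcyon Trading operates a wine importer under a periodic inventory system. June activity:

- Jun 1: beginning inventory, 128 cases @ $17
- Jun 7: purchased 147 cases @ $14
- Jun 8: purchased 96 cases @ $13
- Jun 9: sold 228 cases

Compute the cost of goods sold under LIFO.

Jun 9, 228 sold [LIFO — newest first]: 96 @ $13 + 132 @ $14 = $3,096
Ending inventory: 128 @ $17 + 15 @ $14 = $2,386

COGS = $3,096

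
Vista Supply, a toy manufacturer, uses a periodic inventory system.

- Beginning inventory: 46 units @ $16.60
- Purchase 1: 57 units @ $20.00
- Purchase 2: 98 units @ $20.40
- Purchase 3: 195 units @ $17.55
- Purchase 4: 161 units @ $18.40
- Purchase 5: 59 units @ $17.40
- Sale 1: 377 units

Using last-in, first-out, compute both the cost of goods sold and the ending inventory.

Sale 1 (377) [LIFO — newest first]: 59 @ $17.40 + 161 @ $18.40 + 157 @ $17.55 = $6,744.35
Ending inventory: 46 @ $16.60 + 57 @ $20.00 + 98 @ $20.40 + 38 @ $17.55 = $4,569.70
Check: goods available $11,314.05 = COGS $6,744.35 + ending $4,569.70

COGS = $6,744.35; ending inventory = $4,569.70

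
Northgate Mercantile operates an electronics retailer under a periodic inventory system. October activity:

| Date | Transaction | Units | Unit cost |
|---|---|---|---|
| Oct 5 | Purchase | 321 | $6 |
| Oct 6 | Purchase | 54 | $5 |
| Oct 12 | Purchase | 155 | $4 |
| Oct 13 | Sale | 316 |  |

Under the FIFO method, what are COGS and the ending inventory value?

COGS = $1,896; ending inventory = $920

Oct 13, 316 sold [FIFO — oldest first]: 316 @ $6 = $1,896
Ending inventory: 5 @ $6 + 54 @ $5 + 155 @ $4 = $920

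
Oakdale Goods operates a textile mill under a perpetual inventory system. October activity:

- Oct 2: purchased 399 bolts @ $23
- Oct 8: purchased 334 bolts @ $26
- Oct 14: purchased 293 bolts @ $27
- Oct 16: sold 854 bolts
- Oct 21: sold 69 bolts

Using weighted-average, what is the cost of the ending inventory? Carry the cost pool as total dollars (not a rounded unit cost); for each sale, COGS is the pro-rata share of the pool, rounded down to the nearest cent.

Ending inventory = $2,587.26

After Oct 2: 399 on hand, pool $9,177.00 (≈ $23.0000 each)
After Oct 8: 733 on hand, pool $17,861.00 (≈ $24.3670 each)
After Oct 14: 1026 on hand, pool $25,772.00 (≈ $25.1189 each)
Oct 16, sell 854: 854/1026 × $25,772.00 → $21,451.54
Oct 21, sell 69: 69/172 × $4,320.46 → $1,733.20
Total COGS = $21,451.54 + $1,733.20 = $23,184.74
Ending inventory (cost pool remaining) = $2,587.26
Check: goods available $25,772.00 = COGS $23,184.74 + ending $2,587.26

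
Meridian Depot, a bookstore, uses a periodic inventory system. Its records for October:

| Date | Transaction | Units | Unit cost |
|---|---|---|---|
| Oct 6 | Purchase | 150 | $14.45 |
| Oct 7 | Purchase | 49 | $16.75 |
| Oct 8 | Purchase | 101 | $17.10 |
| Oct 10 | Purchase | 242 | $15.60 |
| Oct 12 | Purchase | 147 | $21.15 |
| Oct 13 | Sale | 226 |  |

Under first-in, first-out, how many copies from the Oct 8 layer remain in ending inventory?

Oct 13, 226 sold [FIFO — oldest first]: 150 @ $14.45 + 49 @ $16.75 + 27 @ $17.10 = $3,449.95
Ending inventory: 74 @ $17.10 + 242 @ $15.60 + 147 @ $21.15 = $8,149.65

74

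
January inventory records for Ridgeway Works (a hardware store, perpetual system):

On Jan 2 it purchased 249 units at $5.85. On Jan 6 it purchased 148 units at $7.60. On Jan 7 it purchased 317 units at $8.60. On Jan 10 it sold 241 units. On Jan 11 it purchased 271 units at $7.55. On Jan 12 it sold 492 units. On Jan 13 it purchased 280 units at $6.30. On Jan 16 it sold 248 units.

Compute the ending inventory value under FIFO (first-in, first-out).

Ending inventory = $1,794.20

Jan 10, 241 sold [FIFO — oldest first]: 241 @ $5.85 = $1,409.85
Jan 12, 492 sold [FIFO — oldest first]: 8 @ $5.85 + 148 @ $7.60 + 317 @ $8.60 + 19 @ $7.55 = $4,041.25
Jan 16, 248 sold [FIFO — oldest first]: 248 @ $7.55 = $1,872.40
Total COGS = $1,409.85 + $4,041.25 + $1,872.40 = $7,323.50
Ending inventory: 4 @ $7.55 + 280 @ $6.30 = $1,794.20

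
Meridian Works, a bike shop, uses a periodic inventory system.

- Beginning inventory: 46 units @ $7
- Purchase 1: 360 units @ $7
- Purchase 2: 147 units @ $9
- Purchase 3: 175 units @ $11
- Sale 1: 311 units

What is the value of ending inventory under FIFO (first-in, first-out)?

Sale 1 (311) [FIFO — oldest first]: 46 @ $7 + 265 @ $7 = $2,177
Ending inventory: 95 @ $7 + 147 @ $9 + 175 @ $11 = $3,913

Ending inventory = $3,913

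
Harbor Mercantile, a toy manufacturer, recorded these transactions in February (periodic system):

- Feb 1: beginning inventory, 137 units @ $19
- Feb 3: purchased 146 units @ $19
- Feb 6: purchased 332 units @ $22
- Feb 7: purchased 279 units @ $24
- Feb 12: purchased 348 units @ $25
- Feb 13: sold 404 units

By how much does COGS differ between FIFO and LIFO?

$2,005

FIFO COGS: 137 @ $19 + 146 @ $19 + 121 @ $22 = $8,039
LIFO COGS: 348 @ $25 + 56 @ $24 = $10,044
Difference = |$8,039 − $10,044| = $2,005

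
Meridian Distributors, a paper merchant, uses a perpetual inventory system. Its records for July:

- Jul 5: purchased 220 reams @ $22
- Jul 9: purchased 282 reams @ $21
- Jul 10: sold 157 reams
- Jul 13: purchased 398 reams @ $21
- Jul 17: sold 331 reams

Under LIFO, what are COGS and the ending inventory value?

Jul 10, 157 sold [LIFO — newest first]: 157 @ $21 = $3,297
Jul 17, 331 sold [LIFO — newest first]: 331 @ $21 = $6,951
Total COGS = $3,297 + $6,951 = $10,248
Ending inventory: 220 @ $22 + 125 @ $21 + 67 @ $21 = $8,872
Check: goods available $19,120 = COGS $10,248 + ending $8,872

COGS = $10,248; ending inventory = $8,872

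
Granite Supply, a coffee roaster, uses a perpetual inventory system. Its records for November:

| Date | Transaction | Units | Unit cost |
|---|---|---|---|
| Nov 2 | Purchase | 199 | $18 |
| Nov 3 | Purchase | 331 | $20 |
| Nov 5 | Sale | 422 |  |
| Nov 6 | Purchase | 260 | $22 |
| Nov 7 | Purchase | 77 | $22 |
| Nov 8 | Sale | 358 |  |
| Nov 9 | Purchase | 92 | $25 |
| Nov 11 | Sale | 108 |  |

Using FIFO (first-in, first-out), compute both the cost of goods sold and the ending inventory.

COGS = $18,141; ending inventory = $1,775

Nov 5, 422 sold [FIFO — oldest first]: 199 @ $18 + 223 @ $20 = $8,042
Nov 8, 358 sold [FIFO — oldest first]: 108 @ $20 + 250 @ $22 = $7,660
Nov 11, 108 sold [FIFO — oldest first]: 10 @ $22 + 77 @ $22 + 21 @ $25 = $2,439
Total COGS = $8,042 + $7,660 + $2,439 = $18,141
Ending inventory: 71 @ $25 = $1,775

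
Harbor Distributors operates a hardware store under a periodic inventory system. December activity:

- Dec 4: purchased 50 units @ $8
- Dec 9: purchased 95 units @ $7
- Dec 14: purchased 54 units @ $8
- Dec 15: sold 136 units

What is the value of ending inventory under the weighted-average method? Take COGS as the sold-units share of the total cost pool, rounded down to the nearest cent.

Dec 15, sell 136: 136/199 × $1,497.00 → $1,023.07
Ending inventory (cost pool remaining) = $473.93

Ending inventory = $473.93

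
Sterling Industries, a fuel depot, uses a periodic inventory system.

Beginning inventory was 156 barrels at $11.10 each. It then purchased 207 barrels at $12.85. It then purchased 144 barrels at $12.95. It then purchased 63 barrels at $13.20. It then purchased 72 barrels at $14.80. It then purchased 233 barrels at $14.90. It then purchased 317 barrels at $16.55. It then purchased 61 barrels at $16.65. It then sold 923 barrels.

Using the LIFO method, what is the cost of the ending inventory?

Ending inventory = $3,967.50

Sale 1 (923) [LIFO — newest first]: 61 @ $16.65 + 317 @ $16.55 + 233 @ $14.90 + 72 @ $14.80 + 63 @ $13.20 + 144 @ $12.95 + 33 @ $12.85 = $13,919.75
Ending inventory: 156 @ $11.10 + 174 @ $12.85 = $3,967.50
Check: goods available $17,887.25 = COGS $13,919.75 + ending $3,967.50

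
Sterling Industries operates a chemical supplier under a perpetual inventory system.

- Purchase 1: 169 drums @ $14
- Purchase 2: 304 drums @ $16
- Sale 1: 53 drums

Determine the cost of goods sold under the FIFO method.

Sale 1 (53) [FIFO — oldest first]: 53 @ $14 = $742
Ending inventory: 116 @ $14 + 304 @ $16 = $6,488

COGS = $742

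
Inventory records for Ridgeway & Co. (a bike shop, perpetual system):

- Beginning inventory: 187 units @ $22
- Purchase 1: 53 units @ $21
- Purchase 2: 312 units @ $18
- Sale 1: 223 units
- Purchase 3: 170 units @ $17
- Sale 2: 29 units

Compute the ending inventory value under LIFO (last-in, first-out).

Ending inventory = $9,226

Sale 1 (223) [LIFO — newest first]: 223 @ $18 = $4,014
Sale 2 (29) [LIFO — newest first]: 29 @ $17 = $493
Total COGS = $4,014 + $493 = $4,507
Ending inventory: 187 @ $22 + 53 @ $21 + 89 @ $18 + 141 @ $17 = $9,226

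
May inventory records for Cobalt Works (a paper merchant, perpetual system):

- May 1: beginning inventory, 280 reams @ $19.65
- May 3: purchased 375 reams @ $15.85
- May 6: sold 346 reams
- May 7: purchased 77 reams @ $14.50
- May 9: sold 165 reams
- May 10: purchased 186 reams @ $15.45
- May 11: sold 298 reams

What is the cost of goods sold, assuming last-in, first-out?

COGS = $13,294.10

May 6, 346 sold [LIFO — newest first]: 346 @ $15.85 = $5,484.10
May 9, 165 sold [LIFO — newest first]: 77 @ $14.50 + 29 @ $15.85 + 59 @ $19.65 = $2,735.50
May 11, 298 sold [LIFO — newest first]: 186 @ $15.45 + 112 @ $19.65 = $5,074.50
Total COGS = $5,484.10 + $2,735.50 + $5,074.50 = $13,294.10
Ending inventory: 109 @ $19.65 = $2,141.85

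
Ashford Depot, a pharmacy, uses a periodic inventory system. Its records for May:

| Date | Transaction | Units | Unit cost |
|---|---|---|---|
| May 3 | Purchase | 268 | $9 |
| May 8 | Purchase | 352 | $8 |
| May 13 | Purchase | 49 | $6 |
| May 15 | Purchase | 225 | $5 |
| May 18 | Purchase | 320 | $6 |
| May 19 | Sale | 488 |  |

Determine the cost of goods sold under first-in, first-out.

COGS = $4,172

May 19, 488 sold [FIFO — oldest first]: 268 @ $9 + 220 @ $8 = $4,172
Ending inventory: 132 @ $8 + 49 @ $6 + 225 @ $5 + 320 @ $6 = $4,395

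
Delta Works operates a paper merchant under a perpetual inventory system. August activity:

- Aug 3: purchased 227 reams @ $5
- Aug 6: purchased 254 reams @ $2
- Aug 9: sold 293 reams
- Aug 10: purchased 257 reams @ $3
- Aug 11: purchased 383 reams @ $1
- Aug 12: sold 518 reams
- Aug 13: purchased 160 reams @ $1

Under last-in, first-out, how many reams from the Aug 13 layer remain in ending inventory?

160

Aug 9, 293 sold [LIFO — newest first]: 254 @ $2 + 39 @ $5 = $703
Aug 12, 518 sold [LIFO — newest first]: 383 @ $1 + 135 @ $3 = $788
Total COGS = $703 + $788 = $1,491
Ending inventory: 188 @ $5 + 122 @ $3 + 160 @ $1 = $1,466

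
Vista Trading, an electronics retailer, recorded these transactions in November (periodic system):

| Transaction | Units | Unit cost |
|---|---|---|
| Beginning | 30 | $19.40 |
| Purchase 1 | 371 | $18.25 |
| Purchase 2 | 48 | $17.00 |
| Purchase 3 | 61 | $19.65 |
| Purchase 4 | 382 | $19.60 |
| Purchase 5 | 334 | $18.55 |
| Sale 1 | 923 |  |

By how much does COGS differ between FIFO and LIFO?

$56.40

FIFO COGS: 30 @ $19.40 + 371 @ $18.25 + 48 @ $17.00 + 61 @ $19.65 + 382 @ $19.60 + 31 @ $18.55 = $17,429.65
LIFO COGS: 334 @ $18.55 + 382 @ $19.60 + 61 @ $19.65 + 48 @ $17.00 + 98 @ $18.25 = $17,486.05
Difference = |$17,429.65 − $17,486.05| = $56.40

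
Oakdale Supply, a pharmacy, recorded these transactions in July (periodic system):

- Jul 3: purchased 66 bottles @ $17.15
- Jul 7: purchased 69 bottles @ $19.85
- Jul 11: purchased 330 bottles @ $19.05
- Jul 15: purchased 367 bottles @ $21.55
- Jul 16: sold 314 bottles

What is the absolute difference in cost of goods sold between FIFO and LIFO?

FIFO COGS: 66 @ $17.15 + 69 @ $19.85 + 179 @ $19.05 = $5,911.50
LIFO COGS: 314 @ $21.55 = $6,766.70
Difference = |$5,911.50 − $6,766.70| = $855.20

$855.20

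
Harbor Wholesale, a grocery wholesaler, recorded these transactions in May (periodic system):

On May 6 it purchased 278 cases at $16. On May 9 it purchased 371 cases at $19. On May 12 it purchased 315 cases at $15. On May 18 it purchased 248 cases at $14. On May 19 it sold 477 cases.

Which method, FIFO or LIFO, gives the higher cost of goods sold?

FIFO

FIFO COGS: 278 @ $16 + 199 @ $19 = $8,229
LIFO COGS: 248 @ $14 + 229 @ $15 = $6,907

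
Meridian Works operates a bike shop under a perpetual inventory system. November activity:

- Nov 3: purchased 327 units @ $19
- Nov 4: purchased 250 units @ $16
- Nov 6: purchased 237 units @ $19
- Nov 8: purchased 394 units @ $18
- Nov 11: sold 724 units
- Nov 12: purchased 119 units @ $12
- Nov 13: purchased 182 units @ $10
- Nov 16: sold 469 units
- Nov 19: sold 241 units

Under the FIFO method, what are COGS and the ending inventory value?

Nov 11, 724 sold [FIFO — oldest first]: 327 @ $19 + 250 @ $16 + 147 @ $19 = $13,006
Nov 16, 469 sold [FIFO — oldest first]: 90 @ $19 + 379 @ $18 = $8,532
Nov 19, 241 sold [FIFO — oldest first]: 15 @ $18 + 119 @ $12 + 107 @ $10 = $2,768
Total COGS = $13,006 + $8,532 + $2,768 = $24,306
Ending inventory: 75 @ $10 = $750

COGS = $24,306; ending inventory = $750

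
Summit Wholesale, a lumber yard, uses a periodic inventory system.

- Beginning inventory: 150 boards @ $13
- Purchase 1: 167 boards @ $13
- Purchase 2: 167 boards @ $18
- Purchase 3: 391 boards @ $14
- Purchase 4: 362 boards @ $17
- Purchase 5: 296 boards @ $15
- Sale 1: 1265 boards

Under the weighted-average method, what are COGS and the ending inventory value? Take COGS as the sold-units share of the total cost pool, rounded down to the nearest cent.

Sale 1, sell 1265: 1265/1533 × $23,195.00 → $19,140.03
Ending inventory (cost pool remaining) = $4,054.97

COGS = $19,140.03; ending inventory = $4,054.97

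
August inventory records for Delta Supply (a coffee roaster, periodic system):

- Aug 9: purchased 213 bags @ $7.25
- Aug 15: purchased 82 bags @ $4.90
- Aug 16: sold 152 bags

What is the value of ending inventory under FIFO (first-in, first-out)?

Aug 16, 152 sold [FIFO — oldest first]: 152 @ $7.25 = $1,102.00
Ending inventory: 61 @ $7.25 + 82 @ $4.90 = $844.05

Ending inventory = $844.05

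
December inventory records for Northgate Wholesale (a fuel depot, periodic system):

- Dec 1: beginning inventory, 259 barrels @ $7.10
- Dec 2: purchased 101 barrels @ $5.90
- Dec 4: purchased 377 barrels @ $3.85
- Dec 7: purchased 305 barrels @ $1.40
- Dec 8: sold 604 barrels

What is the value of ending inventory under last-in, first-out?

Ending inventory = $2,735.10

Dec 8, 604 sold [LIFO — newest first]: 305 @ $1.40 + 299 @ $3.85 = $1,578.15
Ending inventory: 259 @ $7.10 + 101 @ $5.90 + 78 @ $3.85 = $2,735.10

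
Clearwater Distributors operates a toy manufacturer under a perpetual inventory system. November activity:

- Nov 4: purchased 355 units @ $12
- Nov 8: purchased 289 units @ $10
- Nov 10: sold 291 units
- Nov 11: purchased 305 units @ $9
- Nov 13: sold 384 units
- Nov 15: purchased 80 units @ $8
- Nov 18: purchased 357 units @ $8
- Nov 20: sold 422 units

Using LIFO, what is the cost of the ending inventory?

Nov 10, 291 sold [LIFO — newest first]: 289 @ $10 + 2 @ $12 = $2,914
Nov 13, 384 sold [LIFO — newest first]: 305 @ $9 + 79 @ $12 = $3,693
Nov 20, 422 sold [LIFO — newest first]: 357 @ $8 + 65 @ $8 = $3,376
Total COGS = $2,914 + $3,693 + $3,376 = $9,983
Ending inventory: 274 @ $12 + 15 @ $8 = $3,408

Ending inventory = $3,408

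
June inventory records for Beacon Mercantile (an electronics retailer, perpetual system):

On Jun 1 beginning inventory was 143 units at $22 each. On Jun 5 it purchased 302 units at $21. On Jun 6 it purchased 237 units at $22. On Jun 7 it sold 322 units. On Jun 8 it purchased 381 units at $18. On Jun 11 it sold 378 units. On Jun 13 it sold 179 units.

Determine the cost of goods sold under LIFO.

Jun 7, 322 sold [LIFO — newest first]: 237 @ $22 + 85 @ $21 = $6,999
Jun 11, 378 sold [LIFO — newest first]: 378 @ $18 = $6,804
Jun 13, 179 sold [LIFO — newest first]: 3 @ $18 + 176 @ $21 = $3,750
Total COGS = $6,999 + $6,804 + $3,750 = $17,553
Ending inventory: 143 @ $22 + 41 @ $21 = $4,007

COGS = $17,553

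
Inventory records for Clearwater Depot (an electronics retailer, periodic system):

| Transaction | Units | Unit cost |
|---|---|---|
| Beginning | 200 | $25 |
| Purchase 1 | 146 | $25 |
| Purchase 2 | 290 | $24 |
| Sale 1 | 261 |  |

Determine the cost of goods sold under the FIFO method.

Sale 1 (261) [FIFO — oldest first]: 200 @ $25 + 61 @ $25 = $6,525
Ending inventory: 85 @ $25 + 290 @ $24 = $9,085

COGS = $6,525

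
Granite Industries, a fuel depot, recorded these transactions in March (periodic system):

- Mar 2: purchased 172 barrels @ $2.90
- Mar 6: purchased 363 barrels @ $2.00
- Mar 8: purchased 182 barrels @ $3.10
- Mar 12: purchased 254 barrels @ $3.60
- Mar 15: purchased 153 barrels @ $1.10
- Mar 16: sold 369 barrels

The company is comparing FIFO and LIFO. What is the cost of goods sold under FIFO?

COGS = $892.80

FIFO COGS: 172 @ $2.90 + 197 @ $2.00 = $892.80
LIFO COGS: 153 @ $1.10 + 216 @ $3.60 = $945.90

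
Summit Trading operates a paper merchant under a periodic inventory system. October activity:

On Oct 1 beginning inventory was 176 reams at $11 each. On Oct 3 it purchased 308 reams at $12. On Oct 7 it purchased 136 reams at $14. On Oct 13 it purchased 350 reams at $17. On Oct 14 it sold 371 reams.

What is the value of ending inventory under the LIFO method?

Oct 14, 371 sold [LIFO — newest first]: 350 @ $17 + 21 @ $14 = $6,244
Ending inventory: 176 @ $11 + 308 @ $12 + 115 @ $14 = $7,242

Ending inventory = $7,242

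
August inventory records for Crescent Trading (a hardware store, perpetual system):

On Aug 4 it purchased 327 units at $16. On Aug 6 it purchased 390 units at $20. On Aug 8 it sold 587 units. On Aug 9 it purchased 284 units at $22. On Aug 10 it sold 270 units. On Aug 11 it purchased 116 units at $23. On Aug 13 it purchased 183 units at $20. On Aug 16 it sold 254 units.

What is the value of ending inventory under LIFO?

Aug 8, 587 sold [LIFO — newest first]: 390 @ $20 + 197 @ $16 = $10,952
Aug 10, 270 sold [LIFO — newest first]: 270 @ $22 = $5,940
Aug 16, 254 sold [LIFO — newest first]: 183 @ $20 + 71 @ $23 = $5,293
Total COGS = $10,952 + $5,940 + $5,293 = $22,185
Ending inventory: 130 @ $16 + 14 @ $22 + 45 @ $23 = $3,423

Ending inventory = $3,423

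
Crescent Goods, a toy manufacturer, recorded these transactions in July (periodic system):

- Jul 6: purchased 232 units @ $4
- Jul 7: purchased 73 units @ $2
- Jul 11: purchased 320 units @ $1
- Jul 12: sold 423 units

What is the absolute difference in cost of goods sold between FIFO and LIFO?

$606

FIFO COGS: 232 @ $4 + 73 @ $2 + 118 @ $1 = $1,192
LIFO COGS: 320 @ $1 + 73 @ $2 + 30 @ $4 = $586
Difference = |$1,192 − $586| = $606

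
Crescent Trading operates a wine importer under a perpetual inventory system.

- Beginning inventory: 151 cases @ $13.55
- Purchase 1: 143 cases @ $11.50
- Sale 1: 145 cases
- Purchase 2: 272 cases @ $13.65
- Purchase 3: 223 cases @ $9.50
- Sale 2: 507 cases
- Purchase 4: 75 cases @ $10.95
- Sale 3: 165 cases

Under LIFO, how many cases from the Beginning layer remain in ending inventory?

47

Sale 1 (145) [LIFO — newest first]: 143 @ $11.50 + 2 @ $13.55 = $1,671.60
Sale 2 (507) [LIFO — newest first]: 223 @ $9.50 + 272 @ $13.65 + 12 @ $13.55 = $5,993.90
Sale 3 (165) [LIFO — newest first]: 75 @ $10.95 + 90 @ $13.55 = $2,040.75
Total COGS = $1,671.60 + $5,993.90 + $2,040.75 = $9,706.25
Ending inventory: 47 @ $13.55 = $636.85
Check: goods available $10,343.10 = COGS $9,706.25 + ending $636.85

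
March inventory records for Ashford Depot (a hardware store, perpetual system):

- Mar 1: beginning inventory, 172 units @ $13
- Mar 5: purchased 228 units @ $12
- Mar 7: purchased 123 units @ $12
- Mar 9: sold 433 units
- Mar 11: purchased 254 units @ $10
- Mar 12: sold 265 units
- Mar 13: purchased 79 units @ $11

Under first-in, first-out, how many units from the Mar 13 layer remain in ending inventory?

Mar 9, 433 sold [FIFO — oldest first]: 172 @ $13 + 228 @ $12 + 33 @ $12 = $5,368
Mar 12, 265 sold [FIFO — oldest first]: 90 @ $12 + 175 @ $10 = $2,830
Total COGS = $5,368 + $2,830 = $8,198
Ending inventory: 79 @ $10 + 79 @ $11 = $1,659

79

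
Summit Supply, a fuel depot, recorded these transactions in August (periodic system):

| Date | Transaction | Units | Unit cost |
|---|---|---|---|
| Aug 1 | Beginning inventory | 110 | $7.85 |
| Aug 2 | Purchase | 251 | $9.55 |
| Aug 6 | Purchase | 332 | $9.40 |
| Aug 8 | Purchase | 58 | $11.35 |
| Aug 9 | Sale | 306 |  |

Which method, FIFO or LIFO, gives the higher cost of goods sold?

LIFO

FIFO COGS: 110 @ $7.85 + 196 @ $9.55 = $2,735.30
LIFO COGS: 58 @ $11.35 + 248 @ $9.40 = $2,989.50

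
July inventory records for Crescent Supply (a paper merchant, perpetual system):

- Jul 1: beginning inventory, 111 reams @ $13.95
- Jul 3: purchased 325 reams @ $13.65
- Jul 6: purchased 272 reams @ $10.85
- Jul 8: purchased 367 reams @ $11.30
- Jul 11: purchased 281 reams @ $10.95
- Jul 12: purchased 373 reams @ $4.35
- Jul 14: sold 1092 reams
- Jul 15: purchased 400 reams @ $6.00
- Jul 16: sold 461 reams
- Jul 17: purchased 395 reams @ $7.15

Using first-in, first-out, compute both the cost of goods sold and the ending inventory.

COGS = $17,016.90; ending inventory = $5,989.85

Jul 14, 1092 sold [FIFO — oldest first]: 111 @ $13.95 + 325 @ $13.65 + 272 @ $10.85 + 367 @ $11.30 + 17 @ $10.95 = $13,269.15
Jul 16, 461 sold [FIFO — oldest first]: 264 @ $10.95 + 197 @ $4.35 = $3,747.75
Total COGS = $13,269.15 + $3,747.75 = $17,016.90
Ending inventory: 176 @ $4.35 + 400 @ $6.00 + 395 @ $7.15 = $5,989.85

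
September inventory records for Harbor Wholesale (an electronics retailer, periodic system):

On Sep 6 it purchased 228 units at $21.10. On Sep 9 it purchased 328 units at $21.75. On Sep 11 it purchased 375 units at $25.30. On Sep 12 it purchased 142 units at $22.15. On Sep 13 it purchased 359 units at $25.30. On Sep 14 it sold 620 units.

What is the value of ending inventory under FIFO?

Ending inventory = $20,096.30

Sep 14, 620 sold [FIFO — oldest first]: 228 @ $21.10 + 328 @ $21.75 + 64 @ $25.30 = $13,564.00
Ending inventory: 311 @ $25.30 + 142 @ $22.15 + 359 @ $25.30 = $20,096.30
Check: goods available $33,660.30 = COGS $13,564.00 + ending $20,096.30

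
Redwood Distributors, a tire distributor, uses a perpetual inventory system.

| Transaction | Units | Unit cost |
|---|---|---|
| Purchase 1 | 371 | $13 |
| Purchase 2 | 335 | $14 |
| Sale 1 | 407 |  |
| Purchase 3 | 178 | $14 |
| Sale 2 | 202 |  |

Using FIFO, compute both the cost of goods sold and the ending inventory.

COGS = $8,155; ending inventory = $3,850

Sale 1 (407) [FIFO — oldest first]: 371 @ $13 + 36 @ $14 = $5,327
Sale 2 (202) [FIFO — oldest first]: 202 @ $14 = $2,828
Total COGS = $5,327 + $2,828 = $8,155
Ending inventory: 97 @ $14 + 178 @ $14 = $3,850
Check: goods available $12,005 = COGS $8,155 + ending $3,850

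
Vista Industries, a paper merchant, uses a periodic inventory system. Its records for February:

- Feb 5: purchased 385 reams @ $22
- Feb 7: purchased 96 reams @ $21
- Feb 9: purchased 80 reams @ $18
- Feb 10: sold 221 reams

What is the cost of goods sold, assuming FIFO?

Feb 10, 221 sold [FIFO — oldest first]: 221 @ $22 = $4,862
Ending inventory: 164 @ $22 + 96 @ $21 + 80 @ $18 = $7,064

COGS = $4,862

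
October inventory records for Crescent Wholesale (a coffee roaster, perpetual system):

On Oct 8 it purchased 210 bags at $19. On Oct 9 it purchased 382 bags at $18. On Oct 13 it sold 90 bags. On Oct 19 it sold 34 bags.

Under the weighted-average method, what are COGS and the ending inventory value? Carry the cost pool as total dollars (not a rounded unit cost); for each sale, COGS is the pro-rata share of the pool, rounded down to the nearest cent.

After Oct 8: 210 on hand, pool $3,990.00 (≈ $19.0000 each)
After Oct 9: 592 on hand, pool $10,866.00 (≈ $18.3547 each)
Oct 13, sell 90: 90/592 × $10,866.00 → $1,651.92
Oct 19, sell 34: 34/502 × $9,214.08 → $624.06
Total COGS = $1,651.92 + $624.06 = $2,275.98
Ending inventory (cost pool remaining) = $8,590.02

COGS = $2,275.98; ending inventory = $8,590.02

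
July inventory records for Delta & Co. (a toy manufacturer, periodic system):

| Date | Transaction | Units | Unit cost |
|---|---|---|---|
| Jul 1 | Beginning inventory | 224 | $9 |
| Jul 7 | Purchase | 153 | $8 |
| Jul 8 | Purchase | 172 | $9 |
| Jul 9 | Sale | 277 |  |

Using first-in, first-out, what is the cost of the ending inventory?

Jul 9, 277 sold [FIFO — oldest first]: 224 @ $9 + 53 @ $8 = $2,440
Ending inventory: 100 @ $8 + 172 @ $9 = $2,348

Ending inventory = $2,348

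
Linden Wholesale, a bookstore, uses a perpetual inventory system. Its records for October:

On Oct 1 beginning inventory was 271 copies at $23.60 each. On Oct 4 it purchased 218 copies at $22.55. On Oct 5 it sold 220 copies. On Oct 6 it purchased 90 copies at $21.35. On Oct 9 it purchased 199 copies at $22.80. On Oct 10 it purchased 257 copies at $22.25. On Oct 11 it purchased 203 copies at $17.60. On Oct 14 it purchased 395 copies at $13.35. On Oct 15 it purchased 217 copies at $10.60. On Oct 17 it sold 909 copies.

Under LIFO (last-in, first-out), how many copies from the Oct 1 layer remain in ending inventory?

269

Oct 5, 220 sold [LIFO — newest first]: 218 @ $22.55 + 2 @ $23.60 = $4,963.10
Oct 17, 909 sold [LIFO — newest first]: 217 @ $10.60 + 395 @ $13.35 + 203 @ $17.60 + 94 @ $22.25 = $13,237.75
Total COGS = $4,963.10 + $13,237.75 = $18,200.85
Ending inventory: 269 @ $23.60 + 90 @ $21.35 + 199 @ $22.80 + 163 @ $22.25 = $16,433.85
Check: goods available $34,634.70 = COGS $18,200.85 + ending $16,433.85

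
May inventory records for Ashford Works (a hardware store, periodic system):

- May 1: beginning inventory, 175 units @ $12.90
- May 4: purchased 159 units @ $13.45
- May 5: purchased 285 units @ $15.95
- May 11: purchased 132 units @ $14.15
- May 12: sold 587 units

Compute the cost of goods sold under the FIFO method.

COGS = $8,431.40

May 12, 587 sold [FIFO — oldest first]: 175 @ $12.90 + 159 @ $13.45 + 253 @ $15.95 = $8,431.40
Ending inventory: 32 @ $15.95 + 132 @ $14.15 = $2,378.20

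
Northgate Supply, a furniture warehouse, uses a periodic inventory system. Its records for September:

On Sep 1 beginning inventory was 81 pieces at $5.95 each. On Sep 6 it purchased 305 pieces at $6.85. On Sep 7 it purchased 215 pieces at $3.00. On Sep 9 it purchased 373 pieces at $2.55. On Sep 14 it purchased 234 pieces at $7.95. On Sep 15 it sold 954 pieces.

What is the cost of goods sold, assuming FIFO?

COGS = $4,116.35

Sep 15, 954 sold [FIFO — oldest first]: 81 @ $5.95 + 305 @ $6.85 + 215 @ $3.00 + 353 @ $2.55 = $4,116.35
Ending inventory: 20 @ $2.55 + 234 @ $7.95 = $1,911.30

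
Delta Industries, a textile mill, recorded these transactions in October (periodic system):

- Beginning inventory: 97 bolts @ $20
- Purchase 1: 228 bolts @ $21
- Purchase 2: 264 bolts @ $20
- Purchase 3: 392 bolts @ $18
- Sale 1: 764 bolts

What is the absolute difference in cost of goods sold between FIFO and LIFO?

$554

FIFO COGS: 97 @ $20 + 228 @ $21 + 264 @ $20 + 175 @ $18 = $15,158
LIFO COGS: 392 @ $18 + 264 @ $20 + 108 @ $21 = $14,604
Difference = |$15,158 − $14,604| = $554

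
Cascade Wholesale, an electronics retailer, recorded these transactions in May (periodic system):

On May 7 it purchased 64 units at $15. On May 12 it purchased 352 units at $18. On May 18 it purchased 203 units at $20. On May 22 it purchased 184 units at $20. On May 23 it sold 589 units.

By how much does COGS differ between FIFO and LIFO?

$620

FIFO COGS: 64 @ $15 + 352 @ $18 + 173 @ $20 = $10,756
LIFO COGS: 184 @ $20 + 203 @ $20 + 202 @ $18 = $11,376
Difference = |$10,756 − $11,376| = $620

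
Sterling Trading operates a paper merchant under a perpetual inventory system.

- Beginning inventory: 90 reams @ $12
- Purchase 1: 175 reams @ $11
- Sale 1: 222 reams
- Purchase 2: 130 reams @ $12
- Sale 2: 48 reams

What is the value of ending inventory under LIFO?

Sale 1 (222) [LIFO — newest first]: 175 @ $11 + 47 @ $12 = $2,489
Sale 2 (48) [LIFO — newest first]: 48 @ $12 = $576
Total COGS = $2,489 + $576 = $3,065
Ending inventory: 43 @ $12 + 82 @ $12 = $1,500

Ending inventory = $1,500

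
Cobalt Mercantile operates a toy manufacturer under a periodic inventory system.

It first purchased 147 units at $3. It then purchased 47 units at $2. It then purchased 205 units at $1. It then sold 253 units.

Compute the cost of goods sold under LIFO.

Sale 1 (253) [LIFO — newest first]: 205 @ $1 + 47 @ $2 + 1 @ $3 = $302
Ending inventory: 146 @ $3 = $438

COGS = $302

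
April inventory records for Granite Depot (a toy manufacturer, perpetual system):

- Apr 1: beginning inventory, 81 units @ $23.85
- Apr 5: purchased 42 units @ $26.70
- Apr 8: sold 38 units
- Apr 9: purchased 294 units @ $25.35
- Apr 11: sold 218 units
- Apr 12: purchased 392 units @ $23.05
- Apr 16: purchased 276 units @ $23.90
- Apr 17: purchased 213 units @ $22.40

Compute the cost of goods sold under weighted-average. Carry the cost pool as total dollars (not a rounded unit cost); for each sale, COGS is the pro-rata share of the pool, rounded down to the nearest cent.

After Apr 1: 81 on hand, pool $1,931.85 (≈ $23.8500 each)
After Apr 5: 123 on hand, pool $3,053.25 (≈ $24.8232 each)
Apr 8, sell 38: 38/123 × $3,053.25 → $943.28
After Apr 9: 379 on hand, pool $9,562.87 (≈ $25.2318 each)
Apr 11, sell 218: 218/379 × $9,562.87 → $5,500.54
After Apr 12: 553 on hand, pool $13,097.93 (≈ $23.6852 each)
After Apr 16: 829 on hand, pool $19,694.33 (≈ $23.7567 each)
After Apr 17: 1042 on hand, pool $24,465.53 (≈ $23.4794 each)
Total COGS = $943.28 + $5,500.54 = $6,443.82
Ending inventory (cost pool remaining) = $24,465.53
Check: goods available $30,909.35 = COGS $6,443.82 + ending $24,465.53

COGS = $6,443.82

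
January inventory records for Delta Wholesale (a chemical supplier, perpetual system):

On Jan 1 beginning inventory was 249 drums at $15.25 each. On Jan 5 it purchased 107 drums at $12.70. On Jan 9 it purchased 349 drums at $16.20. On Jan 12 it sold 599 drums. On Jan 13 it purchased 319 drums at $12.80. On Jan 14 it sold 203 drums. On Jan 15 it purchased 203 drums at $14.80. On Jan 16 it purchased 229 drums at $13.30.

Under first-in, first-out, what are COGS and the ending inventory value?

COGS = $12,051.55; ending inventory = $8,891.70

Jan 12, 599 sold [FIFO — oldest first]: 249 @ $15.25 + 107 @ $12.70 + 243 @ $16.20 = $9,092.75
Jan 14, 203 sold [FIFO — oldest first]: 106 @ $16.20 + 97 @ $12.80 = $2,958.80
Total COGS = $9,092.75 + $2,958.80 = $12,051.55
Ending inventory: 222 @ $12.80 + 203 @ $14.80 + 229 @ $13.30 = $8,891.70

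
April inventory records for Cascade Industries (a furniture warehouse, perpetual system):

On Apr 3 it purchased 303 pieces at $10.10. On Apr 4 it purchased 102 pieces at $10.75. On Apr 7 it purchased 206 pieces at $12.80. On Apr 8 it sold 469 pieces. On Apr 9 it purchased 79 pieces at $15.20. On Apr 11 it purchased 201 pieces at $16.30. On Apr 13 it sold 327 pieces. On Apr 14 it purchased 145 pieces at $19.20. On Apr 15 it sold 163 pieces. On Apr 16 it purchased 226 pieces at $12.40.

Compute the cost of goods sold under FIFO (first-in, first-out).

Apr 8, 469 sold [FIFO — oldest first]: 303 @ $10.10 + 102 @ $10.75 + 64 @ $12.80 = $4,976.00
Apr 13, 327 sold [FIFO — oldest first]: 142 @ $12.80 + 79 @ $15.20 + 106 @ $16.30 = $4,746.20
Apr 15, 163 sold [FIFO — oldest first]: 95 @ $16.30 + 68 @ $19.20 = $2,854.10
Total COGS = $4,976.00 + $4,746.20 + $2,854.10 = $12,576.30
Ending inventory: 77 @ $19.20 + 226 @ $12.40 = $4,280.80

COGS = $12,576.30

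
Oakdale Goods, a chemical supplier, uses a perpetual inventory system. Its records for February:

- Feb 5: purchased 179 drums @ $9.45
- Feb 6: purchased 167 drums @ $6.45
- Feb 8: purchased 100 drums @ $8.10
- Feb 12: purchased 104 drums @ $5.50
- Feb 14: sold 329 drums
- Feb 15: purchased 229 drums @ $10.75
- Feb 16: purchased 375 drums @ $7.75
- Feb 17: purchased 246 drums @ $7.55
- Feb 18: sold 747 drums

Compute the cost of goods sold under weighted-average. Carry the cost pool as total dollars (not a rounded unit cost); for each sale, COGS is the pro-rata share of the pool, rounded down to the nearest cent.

COGS = $8,685.64

After Feb 5: 179 on hand, pool $1,691.55 (≈ $9.4500 each)
After Feb 6: 346 on hand, pool $2,768.70 (≈ $8.0020 each)
After Feb 8: 446 on hand, pool $3,578.70 (≈ $8.0240 each)
After Feb 12: 550 on hand, pool $4,150.70 (≈ $7.5467 each)
Feb 14, sell 329: 329/550 × $4,150.70 → $2,482.87
After Feb 15: 450 on hand, pool $4,129.58 (≈ $9.1768 each)
After Feb 16: 825 on hand, pool $7,035.83 (≈ $8.5283 each)
After Feb 17: 1071 on hand, pool $8,893.13 (≈ $8.3036 each)
Feb 18, sell 747: 747/1071 × $8,893.13 → $6,202.77
Total COGS = $2,482.87 + $6,202.77 = $8,685.64
Ending inventory (cost pool remaining) = $2,690.36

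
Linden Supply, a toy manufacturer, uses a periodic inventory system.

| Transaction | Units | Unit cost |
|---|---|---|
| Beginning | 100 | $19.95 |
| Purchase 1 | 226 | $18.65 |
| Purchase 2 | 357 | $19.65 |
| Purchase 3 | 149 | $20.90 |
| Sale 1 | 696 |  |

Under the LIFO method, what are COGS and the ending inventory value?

COGS = $13,672.65; ending inventory = $2,666.40

Sale 1 (696) [LIFO — newest first]: 149 @ $20.90 + 357 @ $19.65 + 190 @ $18.65 = $13,672.65
Ending inventory: 100 @ $19.95 + 36 @ $18.65 = $2,666.40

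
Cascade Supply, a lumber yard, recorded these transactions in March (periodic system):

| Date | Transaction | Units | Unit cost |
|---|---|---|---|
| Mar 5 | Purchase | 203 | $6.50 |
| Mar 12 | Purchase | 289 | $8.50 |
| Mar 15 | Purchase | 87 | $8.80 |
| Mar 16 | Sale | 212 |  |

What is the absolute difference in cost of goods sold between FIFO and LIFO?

$432.10

FIFO COGS: 203 @ $6.50 + 9 @ $8.50 = $1,396.00
LIFO COGS: 87 @ $8.80 + 125 @ $8.50 = $1,828.10
Difference = |$1,396.00 − $1,828.10| = $432.10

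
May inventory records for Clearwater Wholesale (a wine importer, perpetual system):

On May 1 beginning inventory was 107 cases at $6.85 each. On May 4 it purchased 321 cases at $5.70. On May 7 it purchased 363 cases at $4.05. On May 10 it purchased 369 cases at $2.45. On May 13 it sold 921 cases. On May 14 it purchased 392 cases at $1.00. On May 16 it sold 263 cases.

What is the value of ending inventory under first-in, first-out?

Ending inventory = $368.00

May 13, 921 sold [FIFO — oldest first]: 107 @ $6.85 + 321 @ $5.70 + 363 @ $4.05 + 130 @ $2.45 = $4,351.30
May 16, 263 sold [FIFO — oldest first]: 239 @ $2.45 + 24 @ $1.00 = $609.55
Total COGS = $4,351.30 + $609.55 = $4,960.85
Ending inventory: 368 @ $1.00 = $368.00
Check: goods available $5,328.85 = COGS $4,960.85 + ending $368.00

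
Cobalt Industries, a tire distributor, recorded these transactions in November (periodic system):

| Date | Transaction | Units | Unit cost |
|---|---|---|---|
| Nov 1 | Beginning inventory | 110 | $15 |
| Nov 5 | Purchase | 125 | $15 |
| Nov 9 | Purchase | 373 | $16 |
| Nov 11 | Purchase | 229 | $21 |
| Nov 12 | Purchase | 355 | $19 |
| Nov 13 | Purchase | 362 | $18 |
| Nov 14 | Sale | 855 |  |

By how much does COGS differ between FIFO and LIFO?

$1,515

FIFO COGS: 110 @ $15 + 125 @ $15 + 373 @ $16 + 229 @ $21 + 18 @ $19 = $14,644
LIFO COGS: 362 @ $18 + 355 @ $19 + 138 @ $21 = $16,159
Difference = |$14,644 − $16,159| = $1,515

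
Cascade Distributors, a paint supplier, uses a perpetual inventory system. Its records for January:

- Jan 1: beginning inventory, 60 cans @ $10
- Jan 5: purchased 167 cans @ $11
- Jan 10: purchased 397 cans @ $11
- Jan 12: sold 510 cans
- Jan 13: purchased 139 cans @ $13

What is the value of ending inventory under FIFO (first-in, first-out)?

Ending inventory = $3,061

Jan 12, 510 sold [FIFO — oldest first]: 60 @ $10 + 167 @ $11 + 283 @ $11 = $5,550
Ending inventory: 114 @ $11 + 139 @ $13 = $3,061
Check: goods available $8,611 = COGS $5,550 + ending $3,061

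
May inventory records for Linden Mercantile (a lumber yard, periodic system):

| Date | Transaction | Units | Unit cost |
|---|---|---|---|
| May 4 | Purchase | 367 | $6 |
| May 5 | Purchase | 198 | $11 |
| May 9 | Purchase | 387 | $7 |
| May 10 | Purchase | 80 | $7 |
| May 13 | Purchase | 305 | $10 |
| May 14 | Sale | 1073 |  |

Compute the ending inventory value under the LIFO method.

Ending inventory = $1,584

May 14, 1073 sold [LIFO — newest first]: 305 @ $10 + 80 @ $7 + 387 @ $7 + 198 @ $11 + 103 @ $6 = $9,115
Ending inventory: 264 @ $6 = $1,584
Check: goods available $10,699 = COGS $9,115 + ending $1,584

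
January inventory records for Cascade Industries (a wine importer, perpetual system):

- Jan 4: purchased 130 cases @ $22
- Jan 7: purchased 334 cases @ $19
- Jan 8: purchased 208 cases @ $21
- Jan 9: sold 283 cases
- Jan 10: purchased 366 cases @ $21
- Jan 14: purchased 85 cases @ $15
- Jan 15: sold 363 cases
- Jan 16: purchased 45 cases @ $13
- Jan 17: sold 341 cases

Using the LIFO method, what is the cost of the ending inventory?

Jan 9, 283 sold [LIFO — newest first]: 208 @ $21 + 75 @ $19 = $5,793
Jan 15, 363 sold [LIFO — newest first]: 85 @ $15 + 278 @ $21 = $7,113
Jan 17, 341 sold [LIFO — newest first]: 45 @ $13 + 88 @ $21 + 208 @ $19 = $6,385
Total COGS = $5,793 + $7,113 + $6,385 = $19,291
Ending inventory: 130 @ $22 + 51 @ $19 = $3,829
Check: goods available $23,120 = COGS $19,291 + ending $3,829

Ending inventory = $3,829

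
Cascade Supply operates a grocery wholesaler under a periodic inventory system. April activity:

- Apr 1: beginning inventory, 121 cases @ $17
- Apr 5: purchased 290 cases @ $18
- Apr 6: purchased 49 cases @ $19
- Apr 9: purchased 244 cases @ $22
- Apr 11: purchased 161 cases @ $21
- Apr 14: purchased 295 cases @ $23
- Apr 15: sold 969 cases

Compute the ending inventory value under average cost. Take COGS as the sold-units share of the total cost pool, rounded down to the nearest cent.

Apr 15, sell 969: 969/1160 × $23,742.00 → $19,832.75
Ending inventory (cost pool remaining) = $3,909.25

Ending inventory = $3,909.25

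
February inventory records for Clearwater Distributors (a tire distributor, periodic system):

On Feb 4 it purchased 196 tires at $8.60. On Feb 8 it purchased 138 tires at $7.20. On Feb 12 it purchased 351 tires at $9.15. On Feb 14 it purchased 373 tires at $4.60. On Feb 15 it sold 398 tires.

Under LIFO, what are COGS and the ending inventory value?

Feb 15, 398 sold [LIFO — newest first]: 373 @ $4.60 + 25 @ $9.15 = $1,944.55
Ending inventory: 196 @ $8.60 + 138 @ $7.20 + 326 @ $9.15 = $5,662.10

COGS = $1,944.55; ending inventory = $5,662.10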